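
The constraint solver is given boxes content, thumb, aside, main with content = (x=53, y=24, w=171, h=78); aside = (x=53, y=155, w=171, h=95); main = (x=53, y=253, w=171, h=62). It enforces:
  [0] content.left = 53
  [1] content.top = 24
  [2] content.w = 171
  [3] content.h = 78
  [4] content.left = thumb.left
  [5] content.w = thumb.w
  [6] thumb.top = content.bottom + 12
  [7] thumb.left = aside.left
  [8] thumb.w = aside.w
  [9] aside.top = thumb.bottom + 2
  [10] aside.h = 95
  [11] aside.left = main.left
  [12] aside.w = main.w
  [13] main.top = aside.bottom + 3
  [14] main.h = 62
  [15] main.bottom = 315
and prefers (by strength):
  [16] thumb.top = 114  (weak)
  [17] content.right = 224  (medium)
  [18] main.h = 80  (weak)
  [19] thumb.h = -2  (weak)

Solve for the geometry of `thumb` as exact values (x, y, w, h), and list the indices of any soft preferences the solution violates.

thumb = (x=53, y=114, w=171, h=39)
violated soft preferences: 18, 19

1. thumb.x = 53  [content.left = thumb.left]
2. thumb.w = 171  [content.w = thumb.w]
3. thumb.y = 114  [thumb.top = content.bottom + 12]
4. thumb.h = 39  [aside.top = thumb.bottom + 2]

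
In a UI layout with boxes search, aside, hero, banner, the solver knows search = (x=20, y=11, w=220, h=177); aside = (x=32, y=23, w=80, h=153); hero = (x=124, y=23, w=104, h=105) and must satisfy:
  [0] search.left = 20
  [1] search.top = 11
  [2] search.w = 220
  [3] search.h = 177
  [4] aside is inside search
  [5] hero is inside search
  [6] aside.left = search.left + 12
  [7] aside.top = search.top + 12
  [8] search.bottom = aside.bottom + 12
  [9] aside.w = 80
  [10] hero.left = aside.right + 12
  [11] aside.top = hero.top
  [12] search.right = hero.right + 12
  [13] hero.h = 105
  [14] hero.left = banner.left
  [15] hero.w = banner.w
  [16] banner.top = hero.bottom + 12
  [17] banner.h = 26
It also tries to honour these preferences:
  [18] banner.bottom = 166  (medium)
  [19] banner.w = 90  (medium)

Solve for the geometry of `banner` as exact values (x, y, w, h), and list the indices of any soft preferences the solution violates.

1. banner.x = 124  [hero.left = banner.left]
2. banner.w = 104  [hero.w = banner.w]
3. banner.y = 140  [banner.top = hero.bottom + 12]
4. banner.h = 26  [banner.h = 26]

banner = (x=124, y=140, w=104, h=26)
violated soft preferences: 19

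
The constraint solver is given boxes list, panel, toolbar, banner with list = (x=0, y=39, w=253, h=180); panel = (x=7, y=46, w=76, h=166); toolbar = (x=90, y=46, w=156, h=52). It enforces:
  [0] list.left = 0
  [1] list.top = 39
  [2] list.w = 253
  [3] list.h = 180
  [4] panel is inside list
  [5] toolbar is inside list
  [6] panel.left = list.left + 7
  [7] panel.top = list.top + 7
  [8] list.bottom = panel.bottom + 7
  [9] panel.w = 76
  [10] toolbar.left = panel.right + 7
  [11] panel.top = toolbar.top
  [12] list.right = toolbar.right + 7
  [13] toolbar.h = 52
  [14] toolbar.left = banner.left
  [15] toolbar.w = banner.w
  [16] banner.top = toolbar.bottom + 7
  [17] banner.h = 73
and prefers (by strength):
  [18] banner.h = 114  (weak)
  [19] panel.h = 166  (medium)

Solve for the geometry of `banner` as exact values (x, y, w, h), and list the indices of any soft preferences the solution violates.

banner = (x=90, y=105, w=156, h=73)
violated soft preferences: 18

1. banner.x = 90  [toolbar.left = banner.left]
2. banner.w = 156  [toolbar.w = banner.w]
3. banner.y = 105  [banner.top = toolbar.bottom + 7]
4. banner.h = 73  [banner.h = 73]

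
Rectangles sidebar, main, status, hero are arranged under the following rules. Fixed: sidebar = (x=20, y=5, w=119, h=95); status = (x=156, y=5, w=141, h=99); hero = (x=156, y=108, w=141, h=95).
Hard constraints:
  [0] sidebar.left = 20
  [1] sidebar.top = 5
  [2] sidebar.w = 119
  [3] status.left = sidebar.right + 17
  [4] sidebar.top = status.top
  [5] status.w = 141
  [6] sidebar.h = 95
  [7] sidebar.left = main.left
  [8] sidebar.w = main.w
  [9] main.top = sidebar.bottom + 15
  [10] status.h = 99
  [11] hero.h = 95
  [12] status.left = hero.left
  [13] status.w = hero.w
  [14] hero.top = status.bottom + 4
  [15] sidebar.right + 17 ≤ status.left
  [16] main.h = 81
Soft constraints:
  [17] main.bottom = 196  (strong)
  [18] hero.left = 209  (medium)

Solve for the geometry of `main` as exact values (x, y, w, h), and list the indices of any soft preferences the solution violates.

main = (x=20, y=115, w=119, h=81)
violated soft preferences: 18

1. main.x = 20  [sidebar.left = main.left]
2. main.w = 119  [sidebar.w = main.w]
3. main.y = 115  [main.top = sidebar.bottom + 15]
4. main.h = 81  [main.h = 81]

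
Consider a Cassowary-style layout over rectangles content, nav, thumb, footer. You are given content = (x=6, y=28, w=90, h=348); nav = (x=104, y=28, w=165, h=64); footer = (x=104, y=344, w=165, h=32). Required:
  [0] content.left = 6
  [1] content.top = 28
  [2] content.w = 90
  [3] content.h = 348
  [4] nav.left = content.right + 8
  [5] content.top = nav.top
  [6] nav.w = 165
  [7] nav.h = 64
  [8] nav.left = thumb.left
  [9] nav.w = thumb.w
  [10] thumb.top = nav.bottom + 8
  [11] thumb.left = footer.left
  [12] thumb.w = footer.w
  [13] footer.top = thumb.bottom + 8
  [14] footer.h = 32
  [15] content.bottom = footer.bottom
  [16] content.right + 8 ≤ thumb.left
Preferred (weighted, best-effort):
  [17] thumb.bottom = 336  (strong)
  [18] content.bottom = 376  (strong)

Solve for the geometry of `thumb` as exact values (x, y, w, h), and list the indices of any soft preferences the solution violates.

1. thumb.x = 104  [nav.left = thumb.left]
2. thumb.w = 165  [nav.w = thumb.w]
3. thumb.y = 100  [thumb.top = nav.bottom + 8]
4. thumb.h = 236  [footer.top = thumb.bottom + 8]

thumb = (x=104, y=100, w=165, h=236)
violated soft preferences: none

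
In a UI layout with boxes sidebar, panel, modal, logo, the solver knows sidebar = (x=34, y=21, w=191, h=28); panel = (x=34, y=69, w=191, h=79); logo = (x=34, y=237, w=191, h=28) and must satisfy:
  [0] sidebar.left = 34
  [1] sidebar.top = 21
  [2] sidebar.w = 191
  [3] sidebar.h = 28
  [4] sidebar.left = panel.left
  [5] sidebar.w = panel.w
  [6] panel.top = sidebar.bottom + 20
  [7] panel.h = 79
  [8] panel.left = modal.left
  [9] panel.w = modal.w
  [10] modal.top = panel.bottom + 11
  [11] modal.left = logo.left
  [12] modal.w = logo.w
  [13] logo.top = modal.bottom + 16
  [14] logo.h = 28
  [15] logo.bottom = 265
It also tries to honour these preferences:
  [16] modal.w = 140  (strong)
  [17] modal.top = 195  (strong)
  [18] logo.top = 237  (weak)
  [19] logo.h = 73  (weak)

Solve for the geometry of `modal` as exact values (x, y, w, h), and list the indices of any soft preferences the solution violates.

1. modal.x = 34  [panel.left = modal.left]
2. modal.w = 191  [panel.w = modal.w]
3. modal.y = 159  [modal.top = panel.bottom + 11]
4. modal.h = 62  [logo.top = modal.bottom + 16]

modal = (x=34, y=159, w=191, h=62)
violated soft preferences: 16, 17, 19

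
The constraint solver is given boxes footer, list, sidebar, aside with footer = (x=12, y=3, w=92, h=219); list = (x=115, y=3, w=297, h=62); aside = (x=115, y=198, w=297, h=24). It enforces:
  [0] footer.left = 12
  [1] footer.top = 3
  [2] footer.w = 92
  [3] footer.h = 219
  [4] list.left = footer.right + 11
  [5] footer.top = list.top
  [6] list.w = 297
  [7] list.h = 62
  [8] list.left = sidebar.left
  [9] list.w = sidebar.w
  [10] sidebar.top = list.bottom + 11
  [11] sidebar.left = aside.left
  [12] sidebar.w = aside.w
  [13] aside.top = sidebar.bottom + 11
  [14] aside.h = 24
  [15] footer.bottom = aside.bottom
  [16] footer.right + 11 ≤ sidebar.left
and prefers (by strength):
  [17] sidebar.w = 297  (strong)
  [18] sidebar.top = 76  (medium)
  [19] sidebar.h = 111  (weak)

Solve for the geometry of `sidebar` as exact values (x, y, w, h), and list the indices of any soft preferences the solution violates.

sidebar = (x=115, y=76, w=297, h=111)
violated soft preferences: none

1. sidebar.x = 115  [list.left = sidebar.left]
2. sidebar.w = 297  [list.w = sidebar.w]
3. sidebar.y = 76  [sidebar.top = list.bottom + 11]
4. sidebar.h = 111  [aside.top = sidebar.bottom + 11]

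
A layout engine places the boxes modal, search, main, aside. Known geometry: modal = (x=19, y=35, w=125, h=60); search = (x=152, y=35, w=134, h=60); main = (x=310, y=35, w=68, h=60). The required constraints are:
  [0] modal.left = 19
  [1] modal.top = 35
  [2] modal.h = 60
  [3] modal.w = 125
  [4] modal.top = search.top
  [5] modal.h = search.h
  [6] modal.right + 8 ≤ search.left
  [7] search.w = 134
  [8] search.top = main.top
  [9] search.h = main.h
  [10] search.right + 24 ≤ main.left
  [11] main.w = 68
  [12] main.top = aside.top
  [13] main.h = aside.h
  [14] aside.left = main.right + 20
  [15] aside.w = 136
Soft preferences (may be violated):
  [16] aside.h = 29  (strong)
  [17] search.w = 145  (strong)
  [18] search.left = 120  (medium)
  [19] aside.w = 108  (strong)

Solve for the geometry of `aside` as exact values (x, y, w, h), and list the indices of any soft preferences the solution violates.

1. aside.y = 35  [main.top = aside.top]
2. aside.h = 60  [main.h = aside.h]
3. aside.x = 398  [aside.left = main.right + 20]
4. aside.w = 136  [aside.w = 136]

aside = (x=398, y=35, w=136, h=60)
violated soft preferences: 16, 17, 18, 19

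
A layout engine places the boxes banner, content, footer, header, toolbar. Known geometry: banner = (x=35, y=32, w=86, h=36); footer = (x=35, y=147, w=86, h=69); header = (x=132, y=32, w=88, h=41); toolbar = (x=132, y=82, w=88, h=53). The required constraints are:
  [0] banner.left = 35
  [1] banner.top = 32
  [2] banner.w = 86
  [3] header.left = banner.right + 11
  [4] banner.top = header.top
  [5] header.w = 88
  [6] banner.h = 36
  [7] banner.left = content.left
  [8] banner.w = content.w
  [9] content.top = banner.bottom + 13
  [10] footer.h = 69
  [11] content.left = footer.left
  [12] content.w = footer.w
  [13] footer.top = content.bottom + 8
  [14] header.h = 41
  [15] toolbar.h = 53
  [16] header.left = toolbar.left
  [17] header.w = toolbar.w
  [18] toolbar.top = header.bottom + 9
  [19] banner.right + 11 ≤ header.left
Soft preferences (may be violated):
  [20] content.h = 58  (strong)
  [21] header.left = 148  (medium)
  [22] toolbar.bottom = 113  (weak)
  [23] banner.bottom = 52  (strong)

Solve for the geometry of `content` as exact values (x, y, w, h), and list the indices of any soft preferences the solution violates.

content = (x=35, y=81, w=86, h=58)
violated soft preferences: 21, 22, 23

1. content.x = 35  [banner.left = content.left]
2. content.w = 86  [banner.w = content.w]
3. content.y = 81  [content.top = banner.bottom + 13]
4. content.h = 58  [footer.top = content.bottom + 8]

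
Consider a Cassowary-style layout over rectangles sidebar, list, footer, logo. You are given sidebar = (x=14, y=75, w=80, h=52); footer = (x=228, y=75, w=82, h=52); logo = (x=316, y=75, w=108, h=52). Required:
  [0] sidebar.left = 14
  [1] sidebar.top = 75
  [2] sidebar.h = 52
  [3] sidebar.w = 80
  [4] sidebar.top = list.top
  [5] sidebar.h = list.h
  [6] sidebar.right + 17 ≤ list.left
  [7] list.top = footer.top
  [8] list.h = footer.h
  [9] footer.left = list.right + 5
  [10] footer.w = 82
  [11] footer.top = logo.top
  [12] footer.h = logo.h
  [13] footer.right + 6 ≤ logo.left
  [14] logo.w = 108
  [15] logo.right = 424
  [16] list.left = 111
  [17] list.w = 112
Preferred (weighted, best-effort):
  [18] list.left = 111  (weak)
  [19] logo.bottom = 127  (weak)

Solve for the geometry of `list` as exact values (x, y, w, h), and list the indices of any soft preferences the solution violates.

1. list.y = 75  [sidebar.top = list.top]
2. list.h = 52  [sidebar.h = list.h]
3. list.x = 111  [list.left = 111]
4. list.w = 112  [list.w = 112]

list = (x=111, y=75, w=112, h=52)
violated soft preferences: none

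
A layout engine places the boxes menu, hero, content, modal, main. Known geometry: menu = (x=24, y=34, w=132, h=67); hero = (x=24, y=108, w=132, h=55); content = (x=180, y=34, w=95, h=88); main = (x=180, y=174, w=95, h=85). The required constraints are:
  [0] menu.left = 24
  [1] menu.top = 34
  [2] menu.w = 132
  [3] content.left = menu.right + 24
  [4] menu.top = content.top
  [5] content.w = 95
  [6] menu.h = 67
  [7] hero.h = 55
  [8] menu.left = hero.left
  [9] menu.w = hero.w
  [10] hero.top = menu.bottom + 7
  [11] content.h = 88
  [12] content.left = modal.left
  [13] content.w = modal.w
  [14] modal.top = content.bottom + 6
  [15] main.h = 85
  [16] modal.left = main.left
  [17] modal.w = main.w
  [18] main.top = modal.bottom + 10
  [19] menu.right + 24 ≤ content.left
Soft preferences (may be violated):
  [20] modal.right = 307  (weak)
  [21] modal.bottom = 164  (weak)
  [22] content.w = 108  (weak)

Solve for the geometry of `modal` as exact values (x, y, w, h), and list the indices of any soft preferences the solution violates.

modal = (x=180, y=128, w=95, h=36)
violated soft preferences: 20, 22

1. modal.x = 180  [content.left = modal.left]
2. modal.w = 95  [content.w = modal.w]
3. modal.y = 128  [modal.top = content.bottom + 6]
4. modal.h = 36  [main.top = modal.bottom + 10]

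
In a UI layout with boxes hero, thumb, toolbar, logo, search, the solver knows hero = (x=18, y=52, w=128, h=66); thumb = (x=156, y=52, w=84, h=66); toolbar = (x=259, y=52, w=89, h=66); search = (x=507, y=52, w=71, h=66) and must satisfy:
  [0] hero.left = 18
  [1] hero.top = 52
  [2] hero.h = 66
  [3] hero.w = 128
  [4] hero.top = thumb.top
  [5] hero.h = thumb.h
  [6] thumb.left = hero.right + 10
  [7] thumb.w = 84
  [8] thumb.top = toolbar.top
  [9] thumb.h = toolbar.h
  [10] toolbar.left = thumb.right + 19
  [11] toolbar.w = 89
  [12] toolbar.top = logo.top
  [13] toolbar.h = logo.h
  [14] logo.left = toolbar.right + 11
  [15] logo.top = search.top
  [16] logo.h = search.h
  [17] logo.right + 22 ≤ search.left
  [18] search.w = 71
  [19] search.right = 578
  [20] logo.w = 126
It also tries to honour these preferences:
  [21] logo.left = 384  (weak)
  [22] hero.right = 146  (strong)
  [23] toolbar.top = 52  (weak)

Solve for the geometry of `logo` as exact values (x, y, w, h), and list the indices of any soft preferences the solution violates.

1. logo.y = 52  [toolbar.top = logo.top]
2. logo.h = 66  [toolbar.h = logo.h]
3. logo.x = 359  [logo.left = toolbar.right + 11]
4. logo.w = 126  [logo.w = 126]

logo = (x=359, y=52, w=126, h=66)
violated soft preferences: 21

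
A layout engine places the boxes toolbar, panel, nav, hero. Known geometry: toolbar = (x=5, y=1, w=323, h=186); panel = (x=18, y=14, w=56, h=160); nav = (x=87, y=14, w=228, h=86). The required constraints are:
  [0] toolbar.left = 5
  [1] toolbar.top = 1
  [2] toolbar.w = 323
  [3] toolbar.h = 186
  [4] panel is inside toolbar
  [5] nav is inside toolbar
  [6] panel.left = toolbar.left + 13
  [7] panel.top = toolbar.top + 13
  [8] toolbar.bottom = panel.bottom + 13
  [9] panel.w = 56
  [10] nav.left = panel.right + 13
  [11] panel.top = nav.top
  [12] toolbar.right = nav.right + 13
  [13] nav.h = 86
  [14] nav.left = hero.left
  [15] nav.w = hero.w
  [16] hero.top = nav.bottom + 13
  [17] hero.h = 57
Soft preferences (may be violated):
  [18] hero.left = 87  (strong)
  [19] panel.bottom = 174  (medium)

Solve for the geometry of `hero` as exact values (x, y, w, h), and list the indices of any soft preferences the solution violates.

1. hero.x = 87  [nav.left = hero.left]
2. hero.w = 228  [nav.w = hero.w]
3. hero.y = 113  [hero.top = nav.bottom + 13]
4. hero.h = 57  [hero.h = 57]

hero = (x=87, y=113, w=228, h=57)
violated soft preferences: none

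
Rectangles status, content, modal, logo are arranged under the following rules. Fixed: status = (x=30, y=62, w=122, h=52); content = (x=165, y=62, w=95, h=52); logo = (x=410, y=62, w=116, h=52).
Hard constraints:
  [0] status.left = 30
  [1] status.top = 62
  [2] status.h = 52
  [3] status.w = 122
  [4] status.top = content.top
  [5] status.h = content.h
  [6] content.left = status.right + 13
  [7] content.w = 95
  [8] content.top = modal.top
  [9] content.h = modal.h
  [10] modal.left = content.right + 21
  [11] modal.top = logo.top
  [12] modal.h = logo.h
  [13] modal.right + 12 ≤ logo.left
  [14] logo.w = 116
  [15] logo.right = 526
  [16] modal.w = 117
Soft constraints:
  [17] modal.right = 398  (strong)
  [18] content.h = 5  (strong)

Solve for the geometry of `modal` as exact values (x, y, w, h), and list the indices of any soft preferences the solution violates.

modal = (x=281, y=62, w=117, h=52)
violated soft preferences: 18

1. modal.y = 62  [content.top = modal.top]
2. modal.h = 52  [content.h = modal.h]
3. modal.x = 281  [modal.left = content.right + 21]
4. modal.w = 117  [modal.w = 117]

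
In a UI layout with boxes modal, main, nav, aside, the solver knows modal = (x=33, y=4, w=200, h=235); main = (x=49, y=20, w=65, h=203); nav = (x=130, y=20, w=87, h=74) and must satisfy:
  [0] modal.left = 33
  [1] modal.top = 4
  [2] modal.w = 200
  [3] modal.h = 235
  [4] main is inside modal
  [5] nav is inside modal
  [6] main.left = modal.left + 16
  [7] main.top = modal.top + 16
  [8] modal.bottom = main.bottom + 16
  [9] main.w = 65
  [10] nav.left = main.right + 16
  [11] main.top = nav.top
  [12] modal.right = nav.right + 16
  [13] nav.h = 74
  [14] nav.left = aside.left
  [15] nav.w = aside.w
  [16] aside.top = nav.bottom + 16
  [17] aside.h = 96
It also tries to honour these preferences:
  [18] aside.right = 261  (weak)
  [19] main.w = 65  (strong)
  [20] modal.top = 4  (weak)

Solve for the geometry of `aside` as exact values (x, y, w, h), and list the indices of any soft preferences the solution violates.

1. aside.x = 130  [nav.left = aside.left]
2. aside.w = 87  [nav.w = aside.w]
3. aside.y = 110  [aside.top = nav.bottom + 16]
4. aside.h = 96  [aside.h = 96]

aside = (x=130, y=110, w=87, h=96)
violated soft preferences: 18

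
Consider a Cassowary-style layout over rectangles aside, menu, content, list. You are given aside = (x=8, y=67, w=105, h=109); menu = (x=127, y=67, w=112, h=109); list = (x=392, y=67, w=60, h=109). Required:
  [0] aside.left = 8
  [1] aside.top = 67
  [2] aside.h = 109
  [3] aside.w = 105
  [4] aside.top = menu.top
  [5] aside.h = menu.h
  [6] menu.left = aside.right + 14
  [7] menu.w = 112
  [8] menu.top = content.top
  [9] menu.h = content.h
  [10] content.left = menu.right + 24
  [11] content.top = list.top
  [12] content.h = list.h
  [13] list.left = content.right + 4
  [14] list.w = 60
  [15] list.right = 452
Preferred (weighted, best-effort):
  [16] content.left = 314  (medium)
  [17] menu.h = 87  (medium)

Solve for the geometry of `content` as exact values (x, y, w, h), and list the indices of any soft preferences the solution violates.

1. content.y = 67  [menu.top = content.top]
2. content.h = 109  [menu.h = content.h]
3. content.x = 263  [content.left = menu.right + 24]
4. content.w = 125  [list.left = content.right + 4]

content = (x=263, y=67, w=125, h=109)
violated soft preferences: 16, 17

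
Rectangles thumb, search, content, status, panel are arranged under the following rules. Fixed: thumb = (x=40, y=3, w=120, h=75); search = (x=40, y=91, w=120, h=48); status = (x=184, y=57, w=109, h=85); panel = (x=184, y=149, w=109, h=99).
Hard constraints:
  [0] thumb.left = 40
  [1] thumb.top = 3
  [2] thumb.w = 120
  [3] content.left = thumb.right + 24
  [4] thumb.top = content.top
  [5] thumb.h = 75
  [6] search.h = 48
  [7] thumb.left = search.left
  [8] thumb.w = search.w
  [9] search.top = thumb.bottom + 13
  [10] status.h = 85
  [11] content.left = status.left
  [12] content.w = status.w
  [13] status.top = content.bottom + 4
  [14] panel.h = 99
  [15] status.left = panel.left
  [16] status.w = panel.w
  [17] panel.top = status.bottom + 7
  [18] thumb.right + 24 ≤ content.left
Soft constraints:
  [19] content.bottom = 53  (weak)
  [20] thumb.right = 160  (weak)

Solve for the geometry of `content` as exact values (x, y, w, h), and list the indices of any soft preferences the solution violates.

content = (x=184, y=3, w=109, h=50)
violated soft preferences: none

1. content.x = 184  [content.left = thumb.right + 24]
2. content.y = 3  [thumb.top = content.top]
3. content.w = 109  [content.w = status.w]
4. content.h = 50  [status.top = content.bottom + 4]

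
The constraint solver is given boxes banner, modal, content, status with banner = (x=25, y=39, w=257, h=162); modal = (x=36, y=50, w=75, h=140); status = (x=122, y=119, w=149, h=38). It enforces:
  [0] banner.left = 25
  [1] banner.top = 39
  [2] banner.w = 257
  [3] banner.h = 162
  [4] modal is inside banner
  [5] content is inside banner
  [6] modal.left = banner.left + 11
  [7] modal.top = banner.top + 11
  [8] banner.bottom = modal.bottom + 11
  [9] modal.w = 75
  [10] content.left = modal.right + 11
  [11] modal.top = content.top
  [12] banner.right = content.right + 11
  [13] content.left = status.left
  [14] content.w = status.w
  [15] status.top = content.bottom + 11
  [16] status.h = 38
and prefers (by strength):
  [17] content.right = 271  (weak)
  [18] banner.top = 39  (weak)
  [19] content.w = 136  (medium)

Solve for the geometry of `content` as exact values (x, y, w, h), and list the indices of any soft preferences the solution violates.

1. content.x = 122  [content.left = modal.right + 11]
2. content.y = 50  [modal.top = content.top]
3. content.w = 149  [banner.right = content.right + 11]
4. content.h = 58  [status.top = content.bottom + 11]

content = (x=122, y=50, w=149, h=58)
violated soft preferences: 19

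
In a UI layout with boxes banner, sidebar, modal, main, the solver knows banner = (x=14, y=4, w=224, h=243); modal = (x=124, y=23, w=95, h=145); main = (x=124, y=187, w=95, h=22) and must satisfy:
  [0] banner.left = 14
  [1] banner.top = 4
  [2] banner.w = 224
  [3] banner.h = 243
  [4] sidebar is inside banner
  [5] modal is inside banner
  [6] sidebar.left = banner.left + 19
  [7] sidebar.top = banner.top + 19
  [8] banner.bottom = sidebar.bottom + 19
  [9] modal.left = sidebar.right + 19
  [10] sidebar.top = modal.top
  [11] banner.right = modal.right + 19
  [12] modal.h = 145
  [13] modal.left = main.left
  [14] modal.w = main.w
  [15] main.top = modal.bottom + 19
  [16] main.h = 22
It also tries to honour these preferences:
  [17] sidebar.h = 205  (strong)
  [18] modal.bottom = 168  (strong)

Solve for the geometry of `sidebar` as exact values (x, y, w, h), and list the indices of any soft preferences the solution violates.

sidebar = (x=33, y=23, w=72, h=205)
violated soft preferences: none

1. sidebar.x = 33  [sidebar.left = banner.left + 19]
2. sidebar.y = 23  [sidebar.top = banner.top + 19]
3. sidebar.h = 205  [banner.bottom = sidebar.bottom + 19]
4. sidebar.w = 72  [modal.left = sidebar.right + 19]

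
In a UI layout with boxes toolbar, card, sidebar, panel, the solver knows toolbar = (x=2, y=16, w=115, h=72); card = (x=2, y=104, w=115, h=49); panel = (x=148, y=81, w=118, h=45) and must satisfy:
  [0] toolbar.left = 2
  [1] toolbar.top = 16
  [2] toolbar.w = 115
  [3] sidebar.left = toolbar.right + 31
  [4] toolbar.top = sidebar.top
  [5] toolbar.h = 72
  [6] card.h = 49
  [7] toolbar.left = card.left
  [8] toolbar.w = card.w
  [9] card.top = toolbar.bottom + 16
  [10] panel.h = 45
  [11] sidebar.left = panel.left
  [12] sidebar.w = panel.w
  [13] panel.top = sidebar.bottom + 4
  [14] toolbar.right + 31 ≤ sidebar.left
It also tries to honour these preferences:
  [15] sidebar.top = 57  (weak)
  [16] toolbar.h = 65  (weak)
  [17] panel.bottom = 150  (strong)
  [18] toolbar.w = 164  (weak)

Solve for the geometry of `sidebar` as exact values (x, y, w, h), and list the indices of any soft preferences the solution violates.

sidebar = (x=148, y=16, w=118, h=61)
violated soft preferences: 15, 16, 17, 18

1. sidebar.x = 148  [sidebar.left = toolbar.right + 31]
2. sidebar.y = 16  [toolbar.top = sidebar.top]
3. sidebar.w = 118  [sidebar.w = panel.w]
4. sidebar.h = 61  [panel.top = sidebar.bottom + 4]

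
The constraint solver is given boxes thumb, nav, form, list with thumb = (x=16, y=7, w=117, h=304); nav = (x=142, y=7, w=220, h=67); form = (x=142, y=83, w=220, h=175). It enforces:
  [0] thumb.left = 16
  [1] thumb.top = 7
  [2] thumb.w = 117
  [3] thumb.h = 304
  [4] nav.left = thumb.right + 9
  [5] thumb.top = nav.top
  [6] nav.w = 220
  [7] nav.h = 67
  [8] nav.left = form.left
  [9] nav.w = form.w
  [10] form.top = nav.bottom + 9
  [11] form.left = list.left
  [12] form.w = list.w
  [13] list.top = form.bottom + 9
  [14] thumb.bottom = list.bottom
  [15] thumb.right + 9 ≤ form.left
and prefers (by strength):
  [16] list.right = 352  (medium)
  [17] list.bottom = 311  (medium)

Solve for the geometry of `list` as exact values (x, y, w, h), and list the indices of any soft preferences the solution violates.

1. list.x = 142  [form.left = list.left]
2. list.w = 220  [form.w = list.w]
3. list.y = 267  [list.top = form.bottom + 9]
4. list.h = 44  [thumb.bottom = list.bottom]

list = (x=142, y=267, w=220, h=44)
violated soft preferences: 16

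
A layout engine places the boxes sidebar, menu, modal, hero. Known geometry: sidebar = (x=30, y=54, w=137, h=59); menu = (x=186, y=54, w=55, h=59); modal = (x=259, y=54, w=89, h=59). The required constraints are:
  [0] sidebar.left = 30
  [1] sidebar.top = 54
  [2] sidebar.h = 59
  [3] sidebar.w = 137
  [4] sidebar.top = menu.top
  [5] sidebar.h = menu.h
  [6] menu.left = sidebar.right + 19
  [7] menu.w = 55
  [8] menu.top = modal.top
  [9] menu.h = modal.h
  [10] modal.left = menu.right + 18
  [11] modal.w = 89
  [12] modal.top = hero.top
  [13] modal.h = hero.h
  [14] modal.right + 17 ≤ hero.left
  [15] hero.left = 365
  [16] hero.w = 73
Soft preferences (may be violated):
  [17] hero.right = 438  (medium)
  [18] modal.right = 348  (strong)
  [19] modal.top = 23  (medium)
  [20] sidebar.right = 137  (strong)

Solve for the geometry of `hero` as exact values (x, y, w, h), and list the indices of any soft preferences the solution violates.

1. hero.y = 54  [modal.top = hero.top]
2. hero.h = 59  [modal.h = hero.h]
3. hero.x = 365  [hero.left = 365]
4. hero.w = 73  [hero.w = 73]

hero = (x=365, y=54, w=73, h=59)
violated soft preferences: 19, 20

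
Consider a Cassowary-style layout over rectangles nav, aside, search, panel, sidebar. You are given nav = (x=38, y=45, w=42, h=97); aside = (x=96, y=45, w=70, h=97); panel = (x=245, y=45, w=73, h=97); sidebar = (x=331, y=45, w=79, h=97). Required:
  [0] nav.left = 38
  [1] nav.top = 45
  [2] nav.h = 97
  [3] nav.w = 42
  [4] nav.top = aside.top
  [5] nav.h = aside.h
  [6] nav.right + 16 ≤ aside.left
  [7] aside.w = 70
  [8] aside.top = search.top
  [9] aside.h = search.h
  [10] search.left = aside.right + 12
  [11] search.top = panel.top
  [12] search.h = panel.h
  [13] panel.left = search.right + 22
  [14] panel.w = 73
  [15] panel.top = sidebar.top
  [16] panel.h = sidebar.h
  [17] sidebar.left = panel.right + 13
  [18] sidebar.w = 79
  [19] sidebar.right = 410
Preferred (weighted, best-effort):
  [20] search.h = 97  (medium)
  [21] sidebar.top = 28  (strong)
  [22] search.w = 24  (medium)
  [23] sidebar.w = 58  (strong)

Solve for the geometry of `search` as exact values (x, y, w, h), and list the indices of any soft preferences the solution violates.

search = (x=178, y=45, w=45, h=97)
violated soft preferences: 21, 22, 23

1. search.y = 45  [aside.top = search.top]
2. search.h = 97  [aside.h = search.h]
3. search.x = 178  [search.left = aside.right + 12]
4. search.w = 45  [panel.left = search.right + 22]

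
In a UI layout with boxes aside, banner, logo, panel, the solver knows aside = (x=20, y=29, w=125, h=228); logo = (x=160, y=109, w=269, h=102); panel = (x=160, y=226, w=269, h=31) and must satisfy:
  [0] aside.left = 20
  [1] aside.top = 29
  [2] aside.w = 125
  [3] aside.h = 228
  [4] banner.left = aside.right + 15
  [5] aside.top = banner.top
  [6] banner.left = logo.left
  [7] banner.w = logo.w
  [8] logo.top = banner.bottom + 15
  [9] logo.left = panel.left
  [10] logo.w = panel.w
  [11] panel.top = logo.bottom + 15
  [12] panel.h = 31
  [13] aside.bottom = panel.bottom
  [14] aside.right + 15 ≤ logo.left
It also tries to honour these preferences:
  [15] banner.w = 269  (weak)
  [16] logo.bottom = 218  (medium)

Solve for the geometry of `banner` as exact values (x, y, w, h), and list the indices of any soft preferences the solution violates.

banner = (x=160, y=29, w=269, h=65)
violated soft preferences: 16

1. banner.x = 160  [banner.left = aside.right + 15]
2. banner.y = 29  [aside.top = banner.top]
3. banner.w = 269  [banner.w = logo.w]
4. banner.h = 65  [logo.top = banner.bottom + 15]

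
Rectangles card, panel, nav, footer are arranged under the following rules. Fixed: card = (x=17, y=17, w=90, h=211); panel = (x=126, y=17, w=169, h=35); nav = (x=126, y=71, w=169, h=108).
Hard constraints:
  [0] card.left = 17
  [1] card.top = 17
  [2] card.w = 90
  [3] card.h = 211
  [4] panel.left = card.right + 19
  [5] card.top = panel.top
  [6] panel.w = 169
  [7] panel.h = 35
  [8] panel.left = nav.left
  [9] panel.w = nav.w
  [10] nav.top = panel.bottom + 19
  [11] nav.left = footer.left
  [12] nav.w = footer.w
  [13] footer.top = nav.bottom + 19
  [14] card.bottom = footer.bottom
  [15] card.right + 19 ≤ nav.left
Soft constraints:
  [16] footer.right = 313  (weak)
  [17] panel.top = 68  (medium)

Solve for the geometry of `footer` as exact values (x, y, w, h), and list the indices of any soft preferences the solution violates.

1. footer.x = 126  [nav.left = footer.left]
2. footer.w = 169  [nav.w = footer.w]
3. footer.y = 198  [footer.top = nav.bottom + 19]
4. footer.h = 30  [card.bottom = footer.bottom]

footer = (x=126, y=198, w=169, h=30)
violated soft preferences: 16, 17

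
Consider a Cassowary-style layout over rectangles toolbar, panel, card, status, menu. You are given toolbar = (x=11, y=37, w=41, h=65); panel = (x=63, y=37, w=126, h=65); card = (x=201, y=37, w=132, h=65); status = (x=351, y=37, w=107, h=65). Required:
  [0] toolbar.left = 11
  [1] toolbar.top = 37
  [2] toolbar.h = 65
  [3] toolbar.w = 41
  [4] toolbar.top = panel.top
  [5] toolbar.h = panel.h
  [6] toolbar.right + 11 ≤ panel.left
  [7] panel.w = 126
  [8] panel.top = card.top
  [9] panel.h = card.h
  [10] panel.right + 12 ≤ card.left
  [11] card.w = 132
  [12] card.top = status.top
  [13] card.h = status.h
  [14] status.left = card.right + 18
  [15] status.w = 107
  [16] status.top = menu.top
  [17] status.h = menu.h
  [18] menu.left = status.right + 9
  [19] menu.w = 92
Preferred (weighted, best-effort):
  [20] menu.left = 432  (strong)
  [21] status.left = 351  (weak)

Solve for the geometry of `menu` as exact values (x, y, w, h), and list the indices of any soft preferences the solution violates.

menu = (x=467, y=37, w=92, h=65)
violated soft preferences: 20

1. menu.y = 37  [status.top = menu.top]
2. menu.h = 65  [status.h = menu.h]
3. menu.x = 467  [menu.left = status.right + 9]
4. menu.w = 92  [menu.w = 92]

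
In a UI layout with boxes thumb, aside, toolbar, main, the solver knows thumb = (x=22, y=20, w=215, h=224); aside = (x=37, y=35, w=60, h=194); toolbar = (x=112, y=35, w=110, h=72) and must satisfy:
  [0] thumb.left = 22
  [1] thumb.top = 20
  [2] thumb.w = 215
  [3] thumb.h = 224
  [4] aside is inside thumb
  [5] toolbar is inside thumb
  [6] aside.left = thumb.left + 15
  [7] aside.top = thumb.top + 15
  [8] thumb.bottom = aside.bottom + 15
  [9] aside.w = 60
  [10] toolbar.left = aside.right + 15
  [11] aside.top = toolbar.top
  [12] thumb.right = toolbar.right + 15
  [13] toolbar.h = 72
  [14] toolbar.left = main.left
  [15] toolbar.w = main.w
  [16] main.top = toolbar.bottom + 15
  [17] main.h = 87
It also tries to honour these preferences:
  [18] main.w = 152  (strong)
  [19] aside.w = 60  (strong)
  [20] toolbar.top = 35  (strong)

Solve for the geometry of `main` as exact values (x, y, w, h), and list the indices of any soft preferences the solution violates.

main = (x=112, y=122, w=110, h=87)
violated soft preferences: 18

1. main.x = 112  [toolbar.left = main.left]
2. main.w = 110  [toolbar.w = main.w]
3. main.y = 122  [main.top = toolbar.bottom + 15]
4. main.h = 87  [main.h = 87]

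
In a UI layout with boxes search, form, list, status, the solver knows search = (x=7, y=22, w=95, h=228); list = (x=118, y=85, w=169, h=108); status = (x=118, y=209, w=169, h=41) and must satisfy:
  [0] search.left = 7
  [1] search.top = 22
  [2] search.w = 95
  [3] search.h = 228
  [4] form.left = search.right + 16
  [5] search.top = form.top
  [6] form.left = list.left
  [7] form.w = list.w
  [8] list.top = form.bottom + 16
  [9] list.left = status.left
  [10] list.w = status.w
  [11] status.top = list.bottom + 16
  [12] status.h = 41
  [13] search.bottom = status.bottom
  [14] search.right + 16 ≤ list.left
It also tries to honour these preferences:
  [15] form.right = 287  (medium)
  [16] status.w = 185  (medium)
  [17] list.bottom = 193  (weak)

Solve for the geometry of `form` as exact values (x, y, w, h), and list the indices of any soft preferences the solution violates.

1. form.x = 118  [form.left = search.right + 16]
2. form.y = 22  [search.top = form.top]
3. form.w = 169  [form.w = list.w]
4. form.h = 47  [list.top = form.bottom + 16]

form = (x=118, y=22, w=169, h=47)
violated soft preferences: 16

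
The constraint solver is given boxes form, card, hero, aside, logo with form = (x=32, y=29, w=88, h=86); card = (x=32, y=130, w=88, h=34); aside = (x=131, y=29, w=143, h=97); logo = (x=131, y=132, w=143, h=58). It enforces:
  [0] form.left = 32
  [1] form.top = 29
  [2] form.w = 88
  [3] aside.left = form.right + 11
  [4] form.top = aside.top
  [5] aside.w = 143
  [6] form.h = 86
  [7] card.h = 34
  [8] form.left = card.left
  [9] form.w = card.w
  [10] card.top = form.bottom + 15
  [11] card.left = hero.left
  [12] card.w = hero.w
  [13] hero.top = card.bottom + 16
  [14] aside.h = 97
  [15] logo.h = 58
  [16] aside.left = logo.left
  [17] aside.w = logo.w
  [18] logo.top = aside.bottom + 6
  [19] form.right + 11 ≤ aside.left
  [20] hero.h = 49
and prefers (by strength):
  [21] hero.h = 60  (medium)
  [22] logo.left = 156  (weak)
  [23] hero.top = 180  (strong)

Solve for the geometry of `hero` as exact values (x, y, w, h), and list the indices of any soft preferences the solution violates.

1. hero.x = 32  [card.left = hero.left]
2. hero.w = 88  [card.w = hero.w]
3. hero.y = 180  [hero.top = card.bottom + 16]
4. hero.h = 49  [hero.h = 49]

hero = (x=32, y=180, w=88, h=49)
violated soft preferences: 21, 22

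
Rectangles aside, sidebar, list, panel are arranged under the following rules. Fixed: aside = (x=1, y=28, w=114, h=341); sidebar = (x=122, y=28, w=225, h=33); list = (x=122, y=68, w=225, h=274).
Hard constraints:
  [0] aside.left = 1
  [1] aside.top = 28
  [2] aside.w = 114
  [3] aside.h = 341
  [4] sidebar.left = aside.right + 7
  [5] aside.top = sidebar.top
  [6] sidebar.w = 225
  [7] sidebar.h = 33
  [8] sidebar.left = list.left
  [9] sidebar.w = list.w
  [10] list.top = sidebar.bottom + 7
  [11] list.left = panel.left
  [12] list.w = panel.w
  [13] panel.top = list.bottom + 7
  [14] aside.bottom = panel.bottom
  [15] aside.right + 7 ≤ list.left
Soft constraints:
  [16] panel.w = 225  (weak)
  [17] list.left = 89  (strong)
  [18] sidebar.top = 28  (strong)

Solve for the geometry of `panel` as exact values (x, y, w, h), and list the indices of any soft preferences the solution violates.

panel = (x=122, y=349, w=225, h=20)
violated soft preferences: 17

1. panel.x = 122  [list.left = panel.left]
2. panel.w = 225  [list.w = panel.w]
3. panel.y = 349  [panel.top = list.bottom + 7]
4. panel.h = 20  [aside.bottom = panel.bottom]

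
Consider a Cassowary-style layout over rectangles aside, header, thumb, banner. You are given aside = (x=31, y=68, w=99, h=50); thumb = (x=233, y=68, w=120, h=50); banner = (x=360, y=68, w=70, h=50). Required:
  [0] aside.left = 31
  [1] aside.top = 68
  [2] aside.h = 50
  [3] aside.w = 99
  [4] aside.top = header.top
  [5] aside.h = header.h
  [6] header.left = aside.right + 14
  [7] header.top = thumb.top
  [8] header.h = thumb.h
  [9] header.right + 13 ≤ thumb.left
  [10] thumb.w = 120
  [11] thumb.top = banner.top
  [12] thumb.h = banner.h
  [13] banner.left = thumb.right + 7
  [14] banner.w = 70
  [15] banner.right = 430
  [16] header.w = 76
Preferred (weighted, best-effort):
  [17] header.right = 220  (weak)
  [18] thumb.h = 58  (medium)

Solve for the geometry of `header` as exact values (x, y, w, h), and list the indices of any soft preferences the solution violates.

1. header.y = 68  [aside.top = header.top]
2. header.h = 50  [aside.h = header.h]
3. header.x = 144  [header.left = aside.right + 14]
4. header.w = 76  [header.w = 76]

header = (x=144, y=68, w=76, h=50)
violated soft preferences: 18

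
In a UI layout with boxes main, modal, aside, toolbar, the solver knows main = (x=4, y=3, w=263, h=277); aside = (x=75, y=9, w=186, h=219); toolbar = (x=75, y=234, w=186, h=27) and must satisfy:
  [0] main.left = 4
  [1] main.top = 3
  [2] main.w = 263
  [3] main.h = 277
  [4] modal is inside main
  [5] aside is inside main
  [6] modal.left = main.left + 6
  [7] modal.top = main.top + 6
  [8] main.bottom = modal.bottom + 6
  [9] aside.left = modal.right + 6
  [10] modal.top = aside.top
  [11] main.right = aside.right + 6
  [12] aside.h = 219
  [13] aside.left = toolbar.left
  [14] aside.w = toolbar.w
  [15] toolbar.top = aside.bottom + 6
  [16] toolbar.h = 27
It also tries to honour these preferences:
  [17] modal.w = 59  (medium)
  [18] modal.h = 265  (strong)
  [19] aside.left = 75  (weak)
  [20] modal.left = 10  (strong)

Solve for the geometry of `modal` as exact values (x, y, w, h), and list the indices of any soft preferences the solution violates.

1. modal.x = 10  [modal.left = main.left + 6]
2. modal.y = 9  [modal.top = main.top + 6]
3. modal.h = 265  [main.bottom = modal.bottom + 6]
4. modal.w = 59  [aside.left = modal.right + 6]

modal = (x=10, y=9, w=59, h=265)
violated soft preferences: none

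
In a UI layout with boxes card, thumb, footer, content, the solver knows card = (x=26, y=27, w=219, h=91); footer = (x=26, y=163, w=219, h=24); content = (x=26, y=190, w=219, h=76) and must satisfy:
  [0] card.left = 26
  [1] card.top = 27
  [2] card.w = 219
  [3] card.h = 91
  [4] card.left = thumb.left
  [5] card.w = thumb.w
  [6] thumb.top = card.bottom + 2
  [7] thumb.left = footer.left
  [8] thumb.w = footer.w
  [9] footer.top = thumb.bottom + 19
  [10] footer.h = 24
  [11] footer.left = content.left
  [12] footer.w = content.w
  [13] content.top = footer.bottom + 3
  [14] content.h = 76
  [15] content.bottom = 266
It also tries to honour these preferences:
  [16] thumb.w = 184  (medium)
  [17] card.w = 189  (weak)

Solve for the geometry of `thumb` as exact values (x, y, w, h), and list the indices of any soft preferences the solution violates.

thumb = (x=26, y=120, w=219, h=24)
violated soft preferences: 16, 17

1. thumb.x = 26  [card.left = thumb.left]
2. thumb.w = 219  [card.w = thumb.w]
3. thumb.y = 120  [thumb.top = card.bottom + 2]
4. thumb.h = 24  [footer.top = thumb.bottom + 19]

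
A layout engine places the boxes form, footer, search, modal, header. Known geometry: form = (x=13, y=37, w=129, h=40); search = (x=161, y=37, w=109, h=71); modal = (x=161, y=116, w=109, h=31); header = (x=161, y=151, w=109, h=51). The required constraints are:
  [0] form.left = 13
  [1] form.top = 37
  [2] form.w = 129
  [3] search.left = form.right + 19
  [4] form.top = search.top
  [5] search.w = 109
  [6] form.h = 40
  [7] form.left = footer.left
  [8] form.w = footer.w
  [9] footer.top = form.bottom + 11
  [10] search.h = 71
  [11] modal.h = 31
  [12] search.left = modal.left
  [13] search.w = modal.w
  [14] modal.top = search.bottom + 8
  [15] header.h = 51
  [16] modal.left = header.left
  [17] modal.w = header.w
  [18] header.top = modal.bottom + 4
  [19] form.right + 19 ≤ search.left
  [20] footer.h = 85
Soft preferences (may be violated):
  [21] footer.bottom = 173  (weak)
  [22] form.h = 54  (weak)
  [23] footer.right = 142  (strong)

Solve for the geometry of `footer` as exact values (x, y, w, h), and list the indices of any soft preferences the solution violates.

1. footer.x = 13  [form.left = footer.left]
2. footer.w = 129  [form.w = footer.w]
3. footer.y = 88  [footer.top = form.bottom + 11]
4. footer.h = 85  [footer.h = 85]

footer = (x=13, y=88, w=129, h=85)
violated soft preferences: 22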